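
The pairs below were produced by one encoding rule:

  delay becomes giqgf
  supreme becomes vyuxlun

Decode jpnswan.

glimpse

In delay: d→g is +3, e→i is +4, l→q is +5, a→g is +6 — the shift increases by 1 each position. The shift increases by 1 at each position, starting from +3: 3, 4, 5, ….
Undoing it on jpnswan: j−3=g, p−4=l, n−5=i, s−6=m, w−7=p, a−8=s, n−9=e.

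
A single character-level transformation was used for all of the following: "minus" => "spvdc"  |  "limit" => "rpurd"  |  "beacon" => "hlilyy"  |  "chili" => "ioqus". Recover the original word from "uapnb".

other

In minus: m→s is +6, i→p is +7, n→v is +8, u→d is +9 — the shift increases by 1 each position. Each letter shifts forward by (position + 6), i.e. 6, 7, 8, … — the shift grows by one for each successive letter.
Reversing it on uapnb: u−6=o, a−7=t, p−8=h, n−9=e, b−10=r.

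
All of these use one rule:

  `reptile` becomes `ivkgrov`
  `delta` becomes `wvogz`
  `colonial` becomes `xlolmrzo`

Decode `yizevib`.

Each pair mirrors across the alphabet (r↔i, e↔v, p↔k): positions sum to 25. Letters are reflected about the middle of the alphabet (position → 25−position): Atbash.
Undoing it on yizevib: y↔b, i↔r, z↔a, e↔v, v↔e, i↔r, b↔y.

bravery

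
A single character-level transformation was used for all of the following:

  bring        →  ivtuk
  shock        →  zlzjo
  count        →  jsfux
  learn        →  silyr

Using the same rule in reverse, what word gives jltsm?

chili

Shifts by position in bring: pos 0: b→i (+7), pos 1: r→v (+4), pos 2: i→t (+11), pos 3: n→u (+7), pos 4: g→k (+4) — repeating every 3. It's a Vigenère-style cipher with numeric key [7,4,11]: position i shifts by key[i mod 3].
Undoing it on jltsm: j−7=c, l−4=h, t−11=i, s−7=l, m−4=i.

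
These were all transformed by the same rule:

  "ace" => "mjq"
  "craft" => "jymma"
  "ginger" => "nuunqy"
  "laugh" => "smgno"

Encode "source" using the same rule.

zagyjq

The shift depends on letter class: consonant c→j is +7, but vowel a→m is +12. Vowels shift forward by 12 and consonants shift forward by 7.
On source: s(cons)+7=z, o(vowel)+12=a, u(vowel)+12=g, r(cons)+7=y, c(cons)+7=j, e(vowel)+12=q.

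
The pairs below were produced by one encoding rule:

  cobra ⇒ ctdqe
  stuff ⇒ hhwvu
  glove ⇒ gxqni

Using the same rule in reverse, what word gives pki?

gin

Two steps: reverse the string, then apply a Caesar shift of +2.
Reversing it on pki: shift back: p−2=n, k−2=i, i−2=g → nig; then reverse → gin.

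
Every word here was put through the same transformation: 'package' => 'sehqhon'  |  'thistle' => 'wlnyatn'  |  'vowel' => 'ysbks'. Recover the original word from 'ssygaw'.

In package: p→s is +3, a→e is +4, c→h is +5, k→q is +6 — the shift increases by 1 each position. Each letter shifts forward by (position + 3), i.e. 3, 4, 5, … — the shift grows by one for each successive letter.
Reversing it on ssygaw: s−3=p, s−4=o, y−5=t, g−6=a, a−7=t, w−8=o.

potato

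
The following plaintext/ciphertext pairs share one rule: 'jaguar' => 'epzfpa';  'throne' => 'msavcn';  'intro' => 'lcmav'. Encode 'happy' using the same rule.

spood

Treating letters as 0–25, the rule is x ↦ 19x + 15 (mod 26).
Applying it to happy: h(7)→19·7+15≡18=s; a(0)→19·0+15≡15=p; p(15)→19·15+15≡14=o; p(15)→19·15+15≡14=o; y(24)→19·24+15≡3=d (all mod 26).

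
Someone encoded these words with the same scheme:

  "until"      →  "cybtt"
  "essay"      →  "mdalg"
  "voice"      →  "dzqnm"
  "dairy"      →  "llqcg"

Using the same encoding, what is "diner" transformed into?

ltvpz

Shifts by position in until: pos 0: u→c (+8), pos 1: n→y (+11), pos 2: t→b (+8), pos 3: i→t (+11) — repeating every 2. The shifts repeat in a cycle of length 2: positions 0,1,… shift by +8, +11, then the pattern repeats.
On diner: d+8=l, i+11=t, n+8=v, e+11=p, r+8=z.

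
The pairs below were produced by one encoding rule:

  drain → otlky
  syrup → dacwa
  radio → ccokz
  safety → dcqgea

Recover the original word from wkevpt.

litter

Shifts by position in drain: pos 0: d→o (+11), pos 1: r→t (+2), pos 2: a→l (+11), pos 3: i→k (+2) — repeating every 2. A repeating key of period 2 is used — shifts +11, +2 over and over.
Undoing it on wkevpt: w−11=l, k−2=i, e−11=t, v−2=t, p−11=e, t−2=r.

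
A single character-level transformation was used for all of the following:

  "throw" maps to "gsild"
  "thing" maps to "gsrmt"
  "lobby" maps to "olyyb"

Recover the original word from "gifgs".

truth

Each pair mirrors across the alphabet (t↔g, h↔s, r↔i): positions sum to 25. Letters are reflected about the middle of the alphabet (position → 25−position): Atbash.
Reversing it on gifgs: g↔t, i↔r, f↔u, g↔t, s↔h.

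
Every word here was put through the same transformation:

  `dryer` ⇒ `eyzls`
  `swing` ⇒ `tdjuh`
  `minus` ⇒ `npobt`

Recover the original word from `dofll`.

cheek

Shifts by position in dryer: pos 0: d→e (+1), pos 1: r→y (+7), pos 2: y→z (+1), pos 3: e→l (+7) — repeating every 2. The shifts repeat in a cycle of length 2: positions 0,1,… shift by +1, +7, then the pattern repeats.
Decoding dofll: d−1=c, o−7=h, f−1=e, l−7=e, l−1=k.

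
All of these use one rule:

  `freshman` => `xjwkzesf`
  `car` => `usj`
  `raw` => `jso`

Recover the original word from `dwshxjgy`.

It's a constant shift of +18 (ROT18).
Decoding dwshxjgy: d−18=l, w−18=e, s−18=a, h−18=p, x−18=f, j−18=r, g−18=o, y−18=g.

leapfrog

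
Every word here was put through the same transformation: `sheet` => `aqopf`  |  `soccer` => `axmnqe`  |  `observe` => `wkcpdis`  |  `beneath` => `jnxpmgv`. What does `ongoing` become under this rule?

wwqzuau

Each letter shifts forward by (position + 8), i.e. 8, 9, 10, … — the shift grows by one for each successive letter.
Applying it to ongoing: o+8=w, n+9=w, g+10=q, o+11=z, i+12=u, n+13=a, g+14=u.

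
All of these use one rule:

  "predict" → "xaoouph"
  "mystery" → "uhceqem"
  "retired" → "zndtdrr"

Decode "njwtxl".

family

In predict: p→x is +8, r→a is +9, e→o is +10, d→o is +11 — the shift increases by 1 each position. Letter i (0-indexed) is shifted by i+8, so successive shifts are 8, 9, 10, ….
Undoing it on njwtxl: n−8=f, j−9=a, w−10=m, t−11=i, x−12=l, l−13=y.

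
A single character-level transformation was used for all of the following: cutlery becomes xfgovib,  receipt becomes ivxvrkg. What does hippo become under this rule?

srkkl

Each pair mirrors across the alphabet (c↔x, u↔f, t↔g): positions sum to 25. Each letter is replaced by its mirror in the alphabet: a↔z, b↔y, c↔x, and so on (the Atbash cipher).
Applying it to hippo: h↔s, i↔r, p↔k, p↔k, o↔l.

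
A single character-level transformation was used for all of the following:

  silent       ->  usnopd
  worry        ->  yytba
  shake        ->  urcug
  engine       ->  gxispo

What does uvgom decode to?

sleek

Shifts by position in silent: pos 0: s→u (+2), pos 1: i→s (+10), pos 2: l→n (+2), pos 3: e→o (+10) — repeating every 2. A repeating key of period 2 is used — shifts +2, +10 over and over.
Decoding uvgom: u−2=s, v−10=l, g−2=e, o−10=e, m−2=k.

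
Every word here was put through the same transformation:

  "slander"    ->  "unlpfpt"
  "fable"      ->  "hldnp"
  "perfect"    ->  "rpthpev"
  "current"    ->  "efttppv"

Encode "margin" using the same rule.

The shift depends on letter class: consonant s→u is +2, but vowel a→l is +11. Two shifts are in play — +11 for a/e/i/o/u, +2 for every other letter.
On margin: m(cons)+2=o, a(vowel)+11=l, r(cons)+2=t, g(cons)+2=i, i(vowel)+11=t, n(cons)+2=p.

oltitp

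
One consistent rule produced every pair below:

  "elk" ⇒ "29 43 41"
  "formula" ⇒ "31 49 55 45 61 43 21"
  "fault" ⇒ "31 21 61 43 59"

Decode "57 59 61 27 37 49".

studio

e(#5)→29 and l(#12)→43: differences scale by 2, so n = 2·pos + 19. Each letter becomes 2×(its alphabet position, a=1..z=26) + 19.
Reversing it on 57 59 61 27 37 49: 57→(57−19)÷2=19=s, 59→(59−19)÷2=20=t, 61→(61−19)÷2=21=u, 27→(27−19)÷2=4=d, 37→(37−19)÷2=9=i, 49→(49−19)÷2=15=o.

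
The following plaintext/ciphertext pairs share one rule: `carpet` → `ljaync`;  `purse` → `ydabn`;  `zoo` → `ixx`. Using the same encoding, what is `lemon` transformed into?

unvxw

Each letter is shifted forward by 9 in the alphabet (a Caesar shift of +9).
For lemon: l+9=u, e+9=n, m+9=v, o+9=x, n+9=w.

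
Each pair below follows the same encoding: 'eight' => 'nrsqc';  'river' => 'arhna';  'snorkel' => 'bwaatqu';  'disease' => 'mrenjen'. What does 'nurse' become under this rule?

wddbn

The shifts repeat in a cycle of length 3: positions 0,1,… shift by +9, +9, +12, then the pattern repeats.
For nurse: n+9=w, u+9=d, r+12=d, s+9=b, e+9=n.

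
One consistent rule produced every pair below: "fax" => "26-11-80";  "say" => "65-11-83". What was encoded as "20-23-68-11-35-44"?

detail

The formula is n = 3×(alphabet index, a=1) + 8.
Undoing it on 20-23-68-11-35-44: 20→(20−8)÷3=4=d, 23→(23−8)÷3=5=e, 68→(68−8)÷3=20=t, 11→(11−8)÷3=1=a, 35→(35−8)÷3=9=i, 44→(44−8)÷3=12=l.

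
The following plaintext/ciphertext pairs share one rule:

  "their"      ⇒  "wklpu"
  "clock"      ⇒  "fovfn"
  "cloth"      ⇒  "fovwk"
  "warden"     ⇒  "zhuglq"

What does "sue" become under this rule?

The shift depends on letter class: consonant t→w is +3, but vowel e→l is +7. Two shifts are in play — +7 for a/e/i/o/u, +3 for every other letter.
For sue: s(cons)+3=v, u(vowel)+7=b, e(vowel)+7=l.

vbl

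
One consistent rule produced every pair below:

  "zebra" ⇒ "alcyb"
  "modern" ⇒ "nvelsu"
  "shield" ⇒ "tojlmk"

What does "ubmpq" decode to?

tulip

The shifts repeat in a cycle of length 2: positions 0,1,… shift by +1, +7, then the pattern repeats.
Undoing it on ubmpq: u−1=t, b−7=u, m−1=l, p−7=i, q−1=p.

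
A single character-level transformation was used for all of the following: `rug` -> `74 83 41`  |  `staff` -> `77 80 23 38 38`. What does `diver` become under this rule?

r(#18)→74 and u(#21)→83: differences scale by 3, so n = 3·pos + 20. Each letter becomes 3×(its alphabet position, a=1..z=26) + 20.
On diver: d=4→32, i=9→47, v=22→86, e=5→35, r=18→74.

32 47 86 35 74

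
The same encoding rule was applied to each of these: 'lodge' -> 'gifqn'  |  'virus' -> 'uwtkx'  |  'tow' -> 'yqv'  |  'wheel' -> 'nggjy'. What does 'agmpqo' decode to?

Read the word backwards and shift each letter +2.
Decoding agmpqo: shift back: a−2=y, g−2=e, m−2=k, p−2=n, q−2=o, o−2=m → yeknom; then reverse → monkey.

monkey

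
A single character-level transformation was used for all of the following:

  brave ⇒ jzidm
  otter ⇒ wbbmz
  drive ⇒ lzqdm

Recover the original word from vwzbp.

north

Compare letters: b→j is +8, r→z is +8, a→i is +8 — a constant shift. Each letter is shifted forward by 8 in the alphabet (a Caesar shift of +8).
Decoding vwzbp: v−8=n, w−8=o, z−8=r, b−8=t, p−8=h.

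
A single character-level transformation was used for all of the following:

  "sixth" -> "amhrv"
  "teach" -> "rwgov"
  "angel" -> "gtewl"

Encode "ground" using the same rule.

s(18)→a(0) and i(8)→m(12) fit y≡17x+6 (mod 26); the inverse of 17 mod 26 is 23. This is an affine cipher: with a=0,…,z=25, each position x becomes (17x+6) mod 26.
For ground: g(6)→17·6+6≡4=e; r(17)→17·17+6≡9=j; o(14)→17·14+6≡10=k; u(20)→17·20+6≡8=i; n(13)→17·13+6≡19=t; d(3)→17·3+6≡5=f (all mod 26).

ejkitf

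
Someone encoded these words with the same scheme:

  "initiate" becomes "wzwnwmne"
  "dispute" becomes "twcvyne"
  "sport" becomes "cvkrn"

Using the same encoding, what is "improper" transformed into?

i(8)→w(22) and n(13)→z(25) fit y≡11x+12 (mod 26); the inverse of 11 mod 26 is 19. This is an affine cipher: with a=0,…,z=25, each position x becomes (11x+12) mod 26.
For improper: i(8)→11·8+12≡22=w; m(12)→11·12+12≡14=o; p(15)→11·15+12≡21=v; r(17)→11·17+12≡17=r; o(14)→11·14+12≡10=k; p(15)→11·15+12≡21=v; e(4)→11·4+12≡4=e; r(17)→11·17+12≡17=r (all mod 26).

wovrkver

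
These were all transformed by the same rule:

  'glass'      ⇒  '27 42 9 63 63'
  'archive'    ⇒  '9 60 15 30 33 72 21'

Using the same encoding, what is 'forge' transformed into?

24 51 60 27 21

g(#7)→27 and l(#12)→42: differences scale by 3, so n = 3·pos + 6. Each letter becomes 3×(its alphabet position, a=1..z=26) + 6.
On forge: f=6→24, o=15→51, r=18→60, g=7→27, e=5→21.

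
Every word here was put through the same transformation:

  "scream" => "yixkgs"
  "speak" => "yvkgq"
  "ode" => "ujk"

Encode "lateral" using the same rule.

Compare letters: s→y is +6, c→i is +6, r→x is +6 — a constant shift. This is a Caesar cipher with shift 6.
For lateral: l+6=r, a+6=g, t+6=z, e+6=k, r+6=x, a+6=g, l+6=r.

rgzkxgr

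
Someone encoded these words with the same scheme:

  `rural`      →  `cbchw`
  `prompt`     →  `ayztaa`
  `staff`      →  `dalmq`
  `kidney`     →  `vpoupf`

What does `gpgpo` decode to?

vivid

Shifts by position in rural: pos 0: r→c (+11), pos 1: u→b (+7), pos 2: r→c (+11), pos 3: a→h (+7) — repeating every 2. It's a Vigenère-style cipher with numeric key [11,7]: position i shifts by key[i mod 2].
Reversing it on gpgpo: g−11=v, p−7=i, g−11=v, p−7=i, o−11=d.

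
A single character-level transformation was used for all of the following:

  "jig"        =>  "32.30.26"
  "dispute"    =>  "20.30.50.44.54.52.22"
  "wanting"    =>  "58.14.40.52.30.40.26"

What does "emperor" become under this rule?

22.38.44.22.48.42.48

The formula is n = 2×(alphabet index, a=1) + 12.
On emperor: e=5→22, m=13→38, p=16→44, e=5→22, r=18→48, o=15→42, r=18→48.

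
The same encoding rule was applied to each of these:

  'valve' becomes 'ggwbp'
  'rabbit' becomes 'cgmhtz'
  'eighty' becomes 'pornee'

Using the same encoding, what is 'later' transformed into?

wgekc

A repeating key of period 2 is used — shifts +11, +6 over and over.
On later: l+11=w, a+6=g, t+11=e, e+6=k, r+11=c.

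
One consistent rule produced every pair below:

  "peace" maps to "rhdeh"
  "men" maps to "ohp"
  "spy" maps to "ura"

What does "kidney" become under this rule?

The shift depends on letter class: consonant p→r is +2, but vowel e→h is +3. Vowels shift forward by 3 and consonants shift forward by 2.
On kidney: k(cons)+2=m, i(vowel)+3=l, d(cons)+2=f, n(cons)+2=p, e(vowel)+3=h, y(cons)+2=a.

mlfpha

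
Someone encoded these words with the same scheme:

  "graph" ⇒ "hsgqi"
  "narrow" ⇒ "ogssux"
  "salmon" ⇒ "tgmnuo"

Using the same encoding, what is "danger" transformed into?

The shift depends on letter class: consonant g→h is +1, but vowel a→g is +6. The rule splits by letter class: vowels +6, consonants +1.
Applying it to danger: d(cons)+1=e, a(vowel)+6=g, n(cons)+1=o, g(cons)+1=h, e(vowel)+6=k, r(cons)+1=s.

egohks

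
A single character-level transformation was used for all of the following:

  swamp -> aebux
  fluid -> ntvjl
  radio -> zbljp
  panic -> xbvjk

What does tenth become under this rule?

The shift depends on letter class: consonant s→a is +8, but vowel a→b is +1. Vowels shift forward by 1 and consonants shift forward by 8.
Applying it to tenth: t(cons)+8=b, e(vowel)+1=f, n(cons)+8=v, t(cons)+8=b, h(cons)+8=p.

bfvbp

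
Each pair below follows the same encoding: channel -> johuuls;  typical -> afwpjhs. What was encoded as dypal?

Compare letters: c→j is +7, h→o is +7, a→h is +7 — a constant shift. This is a Caesar cipher with shift 7.
Undoing it on dypal: d−7=w, y−7=r, p−7=i, a−7=t, l−7=e.

write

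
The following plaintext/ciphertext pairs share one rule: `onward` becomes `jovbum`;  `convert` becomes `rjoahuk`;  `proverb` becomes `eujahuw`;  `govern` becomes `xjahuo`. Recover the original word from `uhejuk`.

report

o(14)→j(9) and n(13)→o(14) fit y≡21x+1 (mod 26); the inverse of 21 mod 26 is 5. Each letter's alphabet position (a=0..z=25) is mapped through 21·x+1 mod 26 — an affine cipher.
Reversing it on uhejuk: u(20)→5·(20−1)≡17=r; h(7)→5·(7−1)≡4=e; e(4)→5·(4−1)≡15=p; j(9)→5·(9−1)≡14=o; u(20)→5·(20−1)≡17=r; k(10)→5·(10−1)≡19=t (all mod 26).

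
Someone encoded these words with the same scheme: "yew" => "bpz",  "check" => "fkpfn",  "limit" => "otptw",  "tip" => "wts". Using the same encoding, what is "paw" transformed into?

Vowels shift forward by 11 and consonants shift forward by 3.
Applying it to paw: p(cons)+3=s, a(vowel)+11=l, w(cons)+3=z.

slz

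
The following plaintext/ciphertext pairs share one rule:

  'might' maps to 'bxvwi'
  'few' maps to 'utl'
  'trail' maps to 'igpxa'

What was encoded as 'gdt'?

roe

It's a constant shift of +15 (ROT15).
Undoing it on gdt: g−15=r, d−15=o, t−15=e.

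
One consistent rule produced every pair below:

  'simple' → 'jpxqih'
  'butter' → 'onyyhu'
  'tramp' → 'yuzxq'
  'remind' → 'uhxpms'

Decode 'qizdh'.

This is an affine cipher: with a=0,…,z=25, each position x becomes (15x+25) mod 26.
Reversing it on qizdh: q(16)→7·(16−25)≡15=p; i(8)→7·(8−25)≡11=l; z(25)→7·(25−25)≡0=a; d(3)→7·(3−25)≡2=c; h(7)→7·(7−25)≡4=e (all mod 26).

place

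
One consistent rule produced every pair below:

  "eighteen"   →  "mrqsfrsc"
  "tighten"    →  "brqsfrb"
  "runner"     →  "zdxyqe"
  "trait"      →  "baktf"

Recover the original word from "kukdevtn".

In eighteen: e→m is +8, i→r is +9, g→q is +10, h→s is +11 — the shift increases by 1 each position. Letter i (0-indexed) is shifted by i+8, so successive shifts are 8, 9, 10, ….
Decoding kukdevtn: k−8=c, u−9=l, k−10=a, d−11=s, e−12=s, v−13=i, t−14=f, n−15=y.

classify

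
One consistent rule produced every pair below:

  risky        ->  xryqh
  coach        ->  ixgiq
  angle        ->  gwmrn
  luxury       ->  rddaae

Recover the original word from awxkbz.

unrest

Shifts by position in risky: pos 0: r→x (+6), pos 1: i→r (+9), pos 2: s→y (+6), pos 3: k→q (+6), pos 4: y→h (+9) — repeating every 3. It's a Vigenère-style cipher with numeric key [6,9,6]: position i shifts by key[i mod 3].
Undoing it on awxkbz: a−6=u, w−9=n, x−6=r, k−6=e, b−9=s, z−6=t.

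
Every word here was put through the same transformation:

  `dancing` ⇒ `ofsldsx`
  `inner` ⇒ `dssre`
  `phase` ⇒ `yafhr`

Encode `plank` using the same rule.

ymfsj

Each letter's alphabet position (a=0..z=25) is mapped through 3·x+5 mod 26 — an affine cipher.
For plank: p(15)→3·15+5≡24=y; l(11)→3·11+5≡12=m; a(0)→3·0+5≡5=f; n(13)→3·13+5≡18=s; k(10)→3·10+5≡9=j (all mod 26).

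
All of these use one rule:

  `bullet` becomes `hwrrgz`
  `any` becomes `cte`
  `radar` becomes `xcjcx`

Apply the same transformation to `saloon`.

The shift depends on letter class: consonant b→h is +6, but vowel u→w is +2. The rule splits by letter class: vowels +2, consonants +6.
Applying it to saloon: s(cons)+6=y, a(vowel)+2=c, l(cons)+6=r, o(vowel)+2=q, o(vowel)+2=q, n(cons)+6=t.

ycrqqt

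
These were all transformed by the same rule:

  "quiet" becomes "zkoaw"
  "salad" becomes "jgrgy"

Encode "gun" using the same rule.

tam

The output letters match the input read backwards, each shifted +6: quiet reversed is teiuq. The word is reversed, then every letter is shifted forward by 6.
Applying it to gun: reverse → nug; then shift: n+6=t, u+6=a, g+6=m.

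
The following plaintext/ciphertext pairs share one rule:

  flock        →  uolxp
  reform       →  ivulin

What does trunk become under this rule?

Each pair mirrors across the alphabet (f↔u, l↔o, o↔l): positions sum to 25. Letters are reflected about the middle of the alphabet (position → 25−position): Atbash.
Applying it to trunk: t↔g, r↔i, u↔f, n↔m, k↔p.

gifmp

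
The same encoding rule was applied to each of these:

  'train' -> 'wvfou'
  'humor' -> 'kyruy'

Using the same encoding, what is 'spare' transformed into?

vtfxl

In train: t→w is +3, r→v is +4, a→f is +5, i→o is +6 — the shift increases by 1 each position. Each letter shifts forward by (position + 3), i.e. 3, 4, 5, … — the shift grows by one for each successive letter.
For spare: s+3=v, p+4=t, a+5=f, r+6=x, e+7=l.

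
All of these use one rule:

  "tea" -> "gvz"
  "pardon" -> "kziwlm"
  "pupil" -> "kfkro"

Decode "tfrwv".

guide

Each pair mirrors across the alphabet (t↔g, e↔v, a↔z): positions sum to 25. Each letter is replaced by its mirror in the alphabet: a↔z, b↔y, c↔x, and so on (the Atbash cipher).
Decoding tfrwv: t↔g, f↔u, r↔i, w↔d, v↔e.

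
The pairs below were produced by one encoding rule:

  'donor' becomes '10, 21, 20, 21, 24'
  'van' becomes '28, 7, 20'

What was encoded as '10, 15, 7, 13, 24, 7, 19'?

d is letter #4 and maps to 10: an offset of 6. Each letter is replaced by its alphabet position (a=1..z=26) + 6.
Undoing it on 10, 15, 7, 13, 24, 7, 19: 10→(10−6)÷1=4=d, 15→(15−6)÷1=9=i, 7→(7−6)÷1=1=a, 13→(13−6)÷1=7=g, 24→(24−6)÷1=18=r, 7→(7−6)÷1=1=a, 19→(19−6)÷1=13=m.

diagram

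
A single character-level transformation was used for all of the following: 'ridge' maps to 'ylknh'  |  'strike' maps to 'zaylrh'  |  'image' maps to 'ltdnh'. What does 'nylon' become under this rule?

ufsru

The shift depends on letter class: consonant r→y is +7, but vowel i→l is +3. Vowels shift forward by 3 and consonants shift forward by 7.
On nylon: n(cons)+7=u, y(cons)+7=f, l(cons)+7=s, o(vowel)+3=r, n(cons)+7=u.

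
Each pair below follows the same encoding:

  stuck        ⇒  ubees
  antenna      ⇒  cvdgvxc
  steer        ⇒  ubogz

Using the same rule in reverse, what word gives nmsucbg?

Shifts by position in stuck: pos 0: s→u (+2), pos 1: t→b (+8), pos 2: u→e (+10), pos 3: c→e (+2), pos 4: k→s (+8) — repeating every 3. A repeating key of period 3 is used — shifts +2, +8, +10 over and over.
Decoding nmsucbg: n−2=l, m−8=e, s−10=i, u−2=s, c−8=u, b−10=r, g−2=e.

leisure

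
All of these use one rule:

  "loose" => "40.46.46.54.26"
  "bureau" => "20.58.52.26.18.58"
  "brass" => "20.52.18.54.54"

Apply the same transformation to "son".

54.46.44

l(#12)→40 and o(#15)→46: differences scale by 2, so n = 2·pos + 16. The formula is n = 2×(alphabet index, a=1) + 16.
On son: s=19→54, o=15→46, n=14→44.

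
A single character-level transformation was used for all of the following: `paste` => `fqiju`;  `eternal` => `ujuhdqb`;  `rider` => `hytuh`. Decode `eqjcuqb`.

Compare letters: p→f is +16, a→q is +16, s→i is +16 — a constant shift. This is a Caesar cipher with shift 16.
Reversing it on eqjcuqb: e−16=o, q−16=a, j−16=t, c−16=m, u−16=e, q−16=a, b−16=l.

oatmeal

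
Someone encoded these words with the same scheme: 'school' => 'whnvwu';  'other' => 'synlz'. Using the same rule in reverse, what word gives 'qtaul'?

In school: s→w is +4, c→h is +5, h→n is +6, o→v is +7 — the shift increases by 1 each position. Letter i (0-indexed) is shifted by i+4, so successive shifts are 4, 5, 6, ….
Undoing it on qtaul: q−4=m, t−5=o, a−6=u, u−7=n, l−8=d.

mound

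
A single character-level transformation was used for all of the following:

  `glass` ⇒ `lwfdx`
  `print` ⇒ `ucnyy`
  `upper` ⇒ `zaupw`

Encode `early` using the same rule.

Shifts by position in glass: pos 0: g→l (+5), pos 1: l→w (+11), pos 2: a→f (+5), pos 3: s→d (+11) — repeating every 2. It's a Vigenère-style cipher with numeric key [5,11]: position i shifts by key[i mod 2].
Applying it to early: e+5=j, a+11=l, r+5=w, l+11=w, y+5=d.

jlwwd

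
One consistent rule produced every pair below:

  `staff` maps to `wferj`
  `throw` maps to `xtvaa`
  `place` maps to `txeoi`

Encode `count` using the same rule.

Shifts by position in staff: pos 0: s→w (+4), pos 1: t→f (+12), pos 2: a→e (+4), pos 3: f→r (+12) — repeating every 2. The shifts repeat in a cycle of length 2: positions 0,1,… shift by +4, +12, then the pattern repeats.
For count: c+4=g, o+12=a, u+4=y, n+12=z, t+4=x.

gayzx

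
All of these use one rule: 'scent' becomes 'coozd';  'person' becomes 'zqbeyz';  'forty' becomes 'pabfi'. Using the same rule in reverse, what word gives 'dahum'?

The shifts repeat in a cycle of length 2: positions 0,1,… shift by +10, +12, then the pattern repeats.
Undoing it on dahum: d−10=t, a−12=o, h−10=x, u−12=i, m−10=c.

toxic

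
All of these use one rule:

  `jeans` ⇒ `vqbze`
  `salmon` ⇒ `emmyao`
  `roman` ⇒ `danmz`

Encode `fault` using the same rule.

rmvxf

Shifts by position in jeans: pos 0: j→v (+12), pos 1: e→q (+12), pos 2: a→b (+1), pos 3: n→z (+12), pos 4: s→e (+12) — repeating every 3. A repeating key of period 3 is used — shifts +12, +12, +1 over and over.
For fault: f+12=r, a+12=m, u+1=v, l+12=x, t+12=f.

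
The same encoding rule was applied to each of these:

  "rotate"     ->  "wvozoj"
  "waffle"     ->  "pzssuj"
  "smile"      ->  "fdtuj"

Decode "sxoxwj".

future

r(17)→w(22) and o(14)→v(21) fit y≡9x+25 (mod 26); the inverse of 9 mod 26 is 3. This is an affine cipher: with a=0,…,z=25, each position x becomes (9x+25) mod 26.
Undoing it on sxoxwj: s(18)→3·(18−25)≡5=f; x(23)→3·(23−25)≡20=u; o(14)→3·(14−25)≡19=t; x(23)→3·(23−25)≡20=u; w(22)→3·(22−25)≡17=r; j(9)→3·(9−25)≡4=e (all mod 26).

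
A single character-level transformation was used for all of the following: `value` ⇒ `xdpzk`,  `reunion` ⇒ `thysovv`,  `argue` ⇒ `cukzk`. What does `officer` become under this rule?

In value: v→x is +2, a→d is +3, l→p is +4, u→z is +5 — the shift increases by 1 each position. The shift increases by 1 at each position, starting from +2: 2, 3, 4, ….
On officer: o+2=q, f+3=i, f+4=j, i+5=n, c+6=i, e+7=l, r+8=z.

qijnilz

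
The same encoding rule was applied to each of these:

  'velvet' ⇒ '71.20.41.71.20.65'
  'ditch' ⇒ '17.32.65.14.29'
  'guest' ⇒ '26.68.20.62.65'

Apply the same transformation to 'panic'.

v(#22)→71 and e(#5)→20: differences scale by 3, so n = 3·pos + 5. Each letter becomes 3×(its alphabet position, a=1..z=26) + 5.
Applying it to panic: p=16→53, a=1→8, n=14→47, i=9→32, c=3→14.

53.8.47.32.14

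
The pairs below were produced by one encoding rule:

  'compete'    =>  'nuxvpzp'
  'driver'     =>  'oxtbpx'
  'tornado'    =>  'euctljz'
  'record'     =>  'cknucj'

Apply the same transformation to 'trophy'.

exzvse

Shifts by position in compete: pos 0: c→n (+11), pos 1: o→u (+6), pos 2: m→x (+11), pos 3: p→v (+6) — repeating every 2. A repeating key of period 2 is used — shifts +11, +6 over and over.
Applying it to trophy: t+11=e, r+6=x, o+11=z, p+6=v, h+11=s, y+6=e.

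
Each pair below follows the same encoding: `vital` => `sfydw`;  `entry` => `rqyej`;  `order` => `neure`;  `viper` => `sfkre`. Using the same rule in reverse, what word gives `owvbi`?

v(21)→s(18) and i(8)→f(5) fit y≡23x+3 (mod 26); the inverse of 23 mod 26 is 17. This is an affine cipher: with a=0,…,z=25, each position x becomes (23x+3) mod 26.
Reversing it on owvbi: o(14)→17·(14−3)≡5=f; w(22)→17·(22−3)≡11=l; v(21)→17·(21−3)≡20=u; b(1)→17·(1−3)≡18=s; i(8)→17·(8−3)≡7=h (all mod 26).

flush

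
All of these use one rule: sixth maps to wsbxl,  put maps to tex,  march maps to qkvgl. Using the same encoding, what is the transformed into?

xlo

The shift depends on letter class: consonant s→w is +4, but vowel i→s is +10. Two shifts are in play — +10 for a/e/i/o/u, +4 for every other letter.
Applying it to the: t(cons)+4=x, h(cons)+4=l, e(vowel)+10=o.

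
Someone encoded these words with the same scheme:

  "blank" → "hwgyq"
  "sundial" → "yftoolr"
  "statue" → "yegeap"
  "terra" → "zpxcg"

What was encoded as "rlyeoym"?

lasting

Shifts by position in blank: pos 0: b→h (+6), pos 1: l→w (+11), pos 2: a→g (+6), pos 3: n→y (+11) — repeating every 2. The shifts repeat in a cycle of length 2: positions 0,1,… shift by +6, +11, then the pattern repeats.
Undoing it on rlyeoym: r−6=l, l−11=a, y−6=s, e−11=t, o−6=i, y−11=n, m−6=g.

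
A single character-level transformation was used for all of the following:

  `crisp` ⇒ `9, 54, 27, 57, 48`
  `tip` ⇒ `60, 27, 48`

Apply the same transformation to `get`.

c(#3)→9 and r(#18)→54: differences scale by 3, so n = 3·pos + 0. With a=1..z=26, the number is 3·pos.
For get: g=7→21, e=5→15, t=20→60.

21, 15, 60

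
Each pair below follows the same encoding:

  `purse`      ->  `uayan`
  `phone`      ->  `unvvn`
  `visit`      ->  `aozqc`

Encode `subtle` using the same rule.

xaibuo

In purse: p→u is +5, u→a is +6, r→y is +7, s→a is +8 — the shift increases by 1 each position. Letter i (0-indexed) is shifted by i+5, so successive shifts are 5, 6, 7, ….
Applying it to subtle: s+5=x, u+6=a, b+7=i, t+8=b, l+9=u, e+10=o.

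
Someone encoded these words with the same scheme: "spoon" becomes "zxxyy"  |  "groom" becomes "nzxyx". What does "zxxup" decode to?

Each letter shifts forward by (position + 7), i.e. 7, 8, 9, … — the shift grows by one for each successive letter.
Decoding zxxup: z−7=s, x−8=p, x−9=o, u−10=k, p−11=e.

spoke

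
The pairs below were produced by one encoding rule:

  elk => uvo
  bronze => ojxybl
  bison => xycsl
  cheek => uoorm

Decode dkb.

rat

The output letters match the input read backwards, each shifted +10: elk reversed is kle. Read the word backwards and shift each letter +10.
Reversing it on dkb: shift back: d−10=t, k−10=a, b−10=r → tar; then reverse → rat.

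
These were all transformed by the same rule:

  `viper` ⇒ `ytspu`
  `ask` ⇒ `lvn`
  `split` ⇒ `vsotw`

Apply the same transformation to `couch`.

The shift depends on letter class: consonant v→y is +3, but vowel i→t is +11. The rule splits by letter class: vowels +11, consonants +3.
On couch: c(cons)+3=f, o(vowel)+11=z, u(vowel)+11=f, c(cons)+3=f, h(cons)+3=k.

fzffk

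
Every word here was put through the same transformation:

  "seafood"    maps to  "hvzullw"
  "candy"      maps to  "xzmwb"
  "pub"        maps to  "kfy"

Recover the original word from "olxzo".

Letters are reflected about the middle of the alphabet (position → 25−position): Atbash.
Decoding olxzo: o↔l, l↔o, x↔c, z↔a, o↔l.

local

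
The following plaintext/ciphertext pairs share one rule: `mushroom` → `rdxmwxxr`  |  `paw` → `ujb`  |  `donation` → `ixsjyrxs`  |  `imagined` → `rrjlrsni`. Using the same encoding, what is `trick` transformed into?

ywrhp

Two shifts are in play — +9 for a/e/i/o/u, +5 for every other letter.
On trick: t(cons)+5=y, r(cons)+5=w, i(vowel)+9=r, c(cons)+5=h, k(cons)+5=p.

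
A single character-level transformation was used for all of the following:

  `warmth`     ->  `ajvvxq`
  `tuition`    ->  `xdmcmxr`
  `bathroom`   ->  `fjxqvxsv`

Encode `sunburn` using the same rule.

wdrkyar

Shifts by position in warmth: pos 0: w→a (+4), pos 1: a→j (+9), pos 2: r→v (+4), pos 3: m→v (+9) — repeating every 2. It's a Vigenère-style cipher with numeric key [4,9]: position i shifts by key[i mod 2].
For sunburn: s+4=w, u+9=d, n+4=r, b+9=k, u+4=y, r+9=a, n+4=r.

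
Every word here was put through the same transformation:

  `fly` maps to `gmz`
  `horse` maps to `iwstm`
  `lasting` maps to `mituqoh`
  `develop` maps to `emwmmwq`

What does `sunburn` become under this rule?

The shift depends on letter class: consonant f→g is +1, but vowel o→w is +8. Two shifts are in play — +8 for a/e/i/o/u, +1 for every other letter.
On sunburn: s(cons)+1=t, u(vowel)+8=c, n(cons)+1=o, b(cons)+1=c, u(vowel)+8=c, r(cons)+1=s, n(cons)+1=o.

tcoccso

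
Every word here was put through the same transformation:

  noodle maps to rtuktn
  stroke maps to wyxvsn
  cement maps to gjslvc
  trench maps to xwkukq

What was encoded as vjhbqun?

rebuild

In noodle: n→r is +4, o→t is +5, o→u is +6, d→k is +7 — the shift increases by 1 each position. Letter i (0-indexed) is shifted by i+4, so successive shifts are 4, 5, 6, ….
Reversing it on vjhbqun: v−4=r, j−5=e, h−6=b, b−7=u, q−8=i, u−9=l, n−10=d.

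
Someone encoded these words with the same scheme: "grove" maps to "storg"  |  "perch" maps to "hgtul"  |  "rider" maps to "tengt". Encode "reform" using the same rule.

g(6)→s(18) and r(17)→t(19) fit y≡19x+8 (mod 26); the inverse of 19 mod 26 is 11. Each letter's alphabet position (a=0..z=25) is mapped through 19·x+8 mod 26 — an affine cipher.
For reform: r(17)→19·17+8≡19=t; e(4)→19·4+8≡6=g; f(5)→19·5+8≡25=z; o(14)→19·14+8≡14=o; r(17)→19·17+8≡19=t; m(12)→19·12+8≡2=c (all mod 26).

tgzotc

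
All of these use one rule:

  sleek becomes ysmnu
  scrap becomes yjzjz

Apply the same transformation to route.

In sleek: s→y is +6, l→s is +7, e→m is +8, e→n is +9 — the shift increases by 1 each position. The shift increases by 1 at each position, starting from +6: 6, 7, 8, ….
For route: r+6=x, o+7=v, u+8=c, t+9=c, e+10=o.

xvcco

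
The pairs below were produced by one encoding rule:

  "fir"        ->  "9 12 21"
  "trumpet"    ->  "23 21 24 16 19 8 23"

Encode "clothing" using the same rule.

6 15 18 23 11 12 17 10

f is letter #6 and maps to 9: an offset of 3. Letters become their 1-based position plus 3 (so a→4, b→5, …).
On clothing: c=3→6, l=12→15, o=15→18, t=20→23, h=8→11, i=9→12, n=14→17, g=7→10.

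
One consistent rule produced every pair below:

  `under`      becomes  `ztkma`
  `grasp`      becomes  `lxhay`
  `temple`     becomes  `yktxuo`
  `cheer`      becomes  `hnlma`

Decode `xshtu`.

In under: u→z is +5, n→t is +6, d→k is +7, e→m is +8 — the shift increases by 1 each position. Letter i (0-indexed) is shifted by i+5, so successive shifts are 5, 6, 7, ….
Reversing it on xshtu: x−5=s, s−6=m, h−7=a, t−8=l, u−9=l.

small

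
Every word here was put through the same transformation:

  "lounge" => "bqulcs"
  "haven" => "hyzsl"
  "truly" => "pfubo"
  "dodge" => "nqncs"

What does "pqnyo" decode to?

today

l(11)→b(1) and o(14)→q(16) fit y≡5x+24 (mod 26); the inverse of 5 mod 26 is 21. Each letter's alphabet position (a=0..z=25) is mapped through 5·x+24 mod 26 — an affine cipher.
Undoing it on pqnyo: p(15)→21·(15−24)≡19=t; q(16)→21·(16−24)≡14=o; n(13)→21·(13−24)≡3=d; y(24)→21·(24−24)≡0=a; o(14)→21·(14−24)≡24=y (all mod 26).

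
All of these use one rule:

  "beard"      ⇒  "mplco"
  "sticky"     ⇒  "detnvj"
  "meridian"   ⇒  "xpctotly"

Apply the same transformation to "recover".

Each letter is shifted forward by 11 in the alphabet (a Caesar shift of +11).
On recover: r+11=c, e+11=p, c+11=n, o+11=z, v+11=g, e+11=p, r+11=c.

cpnzgpc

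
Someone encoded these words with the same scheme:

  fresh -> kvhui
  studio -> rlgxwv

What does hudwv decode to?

stare

The output letters match the input read backwards, each shifted +3: fresh reversed is hserf. The word is reversed, then every letter is shifted forward by 3.
Undoing it on hudwv: shift back: h−3=e, u−3=r, d−3=a, w−3=t, v−3=s → erats; then reverse → stare.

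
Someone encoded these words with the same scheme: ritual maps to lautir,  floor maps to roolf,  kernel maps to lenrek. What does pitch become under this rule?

hctip

The output letters match the input read backwards: ritual reversed is lautir. The word is simply reversed.
For pitch: reverse → hctip.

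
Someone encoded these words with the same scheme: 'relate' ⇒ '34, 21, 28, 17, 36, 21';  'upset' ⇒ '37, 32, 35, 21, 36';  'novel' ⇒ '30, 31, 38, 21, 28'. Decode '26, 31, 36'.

jot

r is letter #18 and maps to 34: an offset of 16. The number is (letter's place in the alphabet, a=1) + 16.
Undoing it on 26, 31, 36: 26→(26−16)÷1=10=j, 31→(31−16)÷1=15=o, 36→(36−16)÷1=20=t.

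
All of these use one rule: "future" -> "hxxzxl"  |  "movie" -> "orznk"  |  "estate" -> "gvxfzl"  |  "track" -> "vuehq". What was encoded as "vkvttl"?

In future: f→h is +2, u→x is +3, t→x is +4, u→z is +5 — the shift increases by 1 each position. Each letter shifts forward by (position + 2), i.e. 2, 3, 4, … — the shift grows by one for each successive letter.
Decoding vkvttl: v−2=t, k−3=h, v−4=r, t−5=o, t−6=n, l−7=e.

throne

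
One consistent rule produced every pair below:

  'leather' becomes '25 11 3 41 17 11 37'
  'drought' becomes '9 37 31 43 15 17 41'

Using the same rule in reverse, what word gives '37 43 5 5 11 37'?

rubber

l(#12)→25 and e(#5)→11: differences scale by 2, so n = 2·pos + 1. The formula is n = 2×(alphabet index, a=1) + 1.
Decoding 37 43 5 5 11 37: 37→(37−1)÷2=18=r, 43→(43−1)÷2=21=u, 5→(5−1)÷2=2=b, 5→(5−1)÷2=2=b, 11→(11−1)÷2=5=e, 37→(37−1)÷2=18=r.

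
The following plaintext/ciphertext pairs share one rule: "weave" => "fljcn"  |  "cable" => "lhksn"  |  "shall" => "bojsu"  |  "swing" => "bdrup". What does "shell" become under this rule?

bonsu

Shifts by position in weave: pos 0: w→f (+9), pos 1: e→l (+7), pos 2: a→j (+9), pos 3: v→c (+7) — repeating every 2. A repeating key of period 2 is used — shifts +9, +7 over and over.
Applying it to shell: s+9=b, h+7=o, e+9=n, l+7=s, l+9=u.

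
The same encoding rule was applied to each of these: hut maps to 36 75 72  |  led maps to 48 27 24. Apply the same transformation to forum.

h(#8)→36 and u(#21)→75: differences scale by 3, so n = 3·pos + 12. Each letter becomes 3×(its alphabet position, a=1..z=26) + 12.
On forum: f=6→30, o=15→57, r=18→66, u=21→75, m=13→51.

30 57 66 75 51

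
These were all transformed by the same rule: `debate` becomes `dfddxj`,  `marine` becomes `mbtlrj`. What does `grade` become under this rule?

gscgi

In debate: d→d is +0, e→f is +1, b→d is +2, a→d is +3 — the shift increases by 1 each position. Letter i (0-indexed) is shifted by i+0, so successive shifts are 0, 1, 2, ….
Applying it to grade: g+0=g, r+1=s, a+2=c, d+3=g, e+4=i.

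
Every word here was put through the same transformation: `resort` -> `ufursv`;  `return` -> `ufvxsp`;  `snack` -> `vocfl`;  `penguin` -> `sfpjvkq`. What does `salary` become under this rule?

Shifts by position in resort: pos 0: r→u (+3), pos 1: e→f (+1), pos 2: s→u (+2), pos 3: o→r (+3), pos 4: r→s (+1), pos 5: t→v (+2) — repeating every 3. A repeating key of period 3 is used — shifts +3, +1, +2 over and over.
Applying it to salary: s+3=v, a+1=b, l+2=n, a+3=d, r+1=s, y+2=a.

vbndsa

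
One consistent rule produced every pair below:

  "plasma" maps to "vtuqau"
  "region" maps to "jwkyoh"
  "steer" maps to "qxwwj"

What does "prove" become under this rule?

p(15)→v(21) and l(11)→t(19) fit y≡7x+20 (mod 26); the inverse of 7 mod 26 is 15. Treating letters as 0–25, the rule is x ↦ 7x + 20 (mod 26).
Applying it to prove: p(15)→7·15+20≡21=v; r(17)→7·17+20≡9=j; o(14)→7·14+20≡14=o; v(21)→7·21+20≡11=l; e(4)→7·4+20≡22=w (all mod 26).

vjolw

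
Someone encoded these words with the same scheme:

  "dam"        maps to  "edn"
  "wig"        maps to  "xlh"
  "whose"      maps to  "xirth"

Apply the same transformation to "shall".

The shift depends on letter class: consonant d→e is +1, but vowel a→d is +3. The rule splits by letter class: vowels +3, consonants +1.
On shall: s(cons)+1=t, h(cons)+1=i, a(vowel)+3=d, l(cons)+1=m, l(cons)+1=m.

tidmm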